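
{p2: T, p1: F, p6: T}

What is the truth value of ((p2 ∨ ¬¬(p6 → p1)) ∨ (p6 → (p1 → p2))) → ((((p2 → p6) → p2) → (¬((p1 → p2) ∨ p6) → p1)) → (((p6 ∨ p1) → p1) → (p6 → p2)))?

Substituting p2=T, p1=F, p6=T:
p6 → p1 = T → F = F
¬(p6 → p1) = ¬F = T
¬¬(p6 → p1) = ¬T = F
p2 ∨ ¬¬(p6 → p1) = T ∨ F = T
p1 → p2 = F → T = T
p6 → (p1 → p2) = T → T = T
(p2 ∨ ¬¬(p6 → p1)) ∨ (p6 → (p1 → p2)) = T ∨ T = T
p2 → p6 = T → T = T
(p2 → p6) → p2 = T → T = T
p1 → p2 = F → T = T
(p1 → p2) ∨ p6 = T ∨ T = T
¬((p1 → p2) ∨ p6) = ¬T = F
¬((p1 → p2) ∨ p6) → p1 = F → F = T
((p2 → p6) → p2) → (¬((p1 → p2) ∨ p6) → p1) = T → T = T
p6 ∨ p1 = T ∨ F = T
(p6 ∨ p1) → p1 = T → F = F
p6 → p2 = T → T = T
((p6 ∨ p1) → p1) → (p6 → p2) = F → T = T
(((p2 → p6) → p2) → (¬((p1 → p2) ∨ p6) → p1)) → (((p6 ∨ p1) → p1) → (p6 → p2)) = T → T = T
((p2 ∨ ¬¬(p6 → p1)) ∨ (p6 → (p1 → p2))) → ((((p2 → p6) → p2) → (¬((p1 → p2) ∨ p6) → p1)) → (((p6 ∨ p1) → p1) → (p6 → p2))) = T → T = T

T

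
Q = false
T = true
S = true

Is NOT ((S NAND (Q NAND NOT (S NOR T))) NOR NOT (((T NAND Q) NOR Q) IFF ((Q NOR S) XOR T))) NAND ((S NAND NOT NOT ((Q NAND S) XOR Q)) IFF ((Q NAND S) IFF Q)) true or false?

S NOR T = true NOR true = false
NOT (S NOR T) = NOT false = true
Q NAND NOT (S NOR T) = false NAND true = true
S NAND (Q NAND NOT (S NOR T)) = true NAND true = false
T NAND Q = true NAND false = true
(T NAND Q) NOR Q = true NOR false = false
Q NOR S = false NOR true = false
(Q NOR S) XOR T = false XOR true = true
((T NAND Q) NOR Q) IFF ((Q NOR S) XOR T) = false IFF true = false
NOT (((T NAND Q) NOR Q) IFF ((Q NOR S) XOR T)) = NOT false = true
(S NAND (Q NAND NOT (S NOR T))) NOR NOT (((T NAND Q) NOR Q) IFF ((Q NOR S) XOR T)) = false NOR true = false
NOT ((S NAND (Q NAND NOT (S NOR T))) NOR NOT (((T NAND Q) NOR Q) IFF ((Q NOR S) XOR T))) = NOT false = true
Q NAND S = false NAND true = true
(Q NAND S) XOR Q = true XOR false = true
NOT ((Q NAND S) XOR Q) = NOT true = false
NOT NOT ((Q NAND S) XOR Q) = NOT false = true
S NAND NOT NOT ((Q NAND S) XOR Q) = true NAND true = false
Q NAND S = false NAND true = true
(Q NAND S) IFF Q = true IFF false = false
(S NAND NOT NOT ((Q NAND S) XOR Q)) IFF ((Q NAND S) IFF Q) = false IFF false = true
NOT ((S NAND (Q NAND NOT (S NOR T))) NOR NOT (((T NAND Q) NOR Q) IFF ((Q NOR S) XOR T))) NAND ((S NAND NOT NOT ((Q NAND S) XOR Q)) IFF ((Q NAND S) IFF Q)) = true NAND true = false

false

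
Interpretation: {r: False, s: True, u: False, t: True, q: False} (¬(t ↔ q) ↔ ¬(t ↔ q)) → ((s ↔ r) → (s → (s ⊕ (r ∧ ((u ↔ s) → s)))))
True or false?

t ↔ q = True ↔ False = False
¬(t ↔ q) = ¬False = True
t ↔ q = True ↔ False = False
¬(t ↔ q) = ¬False = True
¬(t ↔ q) ↔ ¬(t ↔ q) = True ↔ True = True
s ↔ r = True ↔ False = False
u ↔ s = False ↔ True = False
(u ↔ s) → s = False → True = True
r ∧ ((u ↔ s) → s) = False ∧ True = False
s ⊕ (r ∧ ((u ↔ s) → s)) = True ⊕ False = True
s → (s ⊕ (r ∧ ((u ↔ s) → s))) = True → True = True
(s ↔ r) → (s → (s ⊕ (r ∧ ((u ↔ s) → s)))) = False → True = True
(¬(t ↔ q) ↔ ¬(t ↔ q)) → ((s ↔ r) → (s → (s ⊕ (r ∧ ((u ↔ s) → s))))) = True → True = True

True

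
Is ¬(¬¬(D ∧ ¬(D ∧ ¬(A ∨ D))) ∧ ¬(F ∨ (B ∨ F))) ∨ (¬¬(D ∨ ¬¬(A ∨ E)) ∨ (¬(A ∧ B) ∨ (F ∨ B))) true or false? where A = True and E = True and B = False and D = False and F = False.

A ∨ D = True ∨ False = True
¬(A ∨ D) = ¬True = False
D ∧ ¬(A ∨ D) = False ∧ False = False
¬(D ∧ ¬(A ∨ D)) = ¬False = True
D ∧ ¬(D ∧ ¬(A ∨ D)) = False ∧ True = False
¬(D ∧ ¬(D ∧ ¬(A ∨ D))) = ¬False = True
¬¬(D ∧ ¬(D ∧ ¬(A ∨ D))) = ¬True = False
B ∨ F = False ∨ False = False
F ∨ (B ∨ F) = False ∨ False = False
¬(F ∨ (B ∨ F)) = ¬False = True
¬¬(D ∧ ¬(D ∧ ¬(A ∨ D))) ∧ ¬(F ∨ (B ∨ F)) = False ∧ True = False
¬(¬¬(D ∧ ¬(D ∧ ¬(A ∨ D))) ∧ ¬(F ∨ (B ∨ F))) = ¬False = True
A ∨ E = True ∨ True = True
¬(A ∨ E) = ¬True = False
¬¬(A ∨ E) = ¬False = True
D ∨ ¬¬(A ∨ E) = False ∨ True = True
¬(D ∨ ¬¬(A ∨ E)) = ¬True = False
¬¬(D ∨ ¬¬(A ∨ E)) = ¬False = True
A ∧ B = True ∧ False = False
¬(A ∧ B) = ¬False = True
F ∨ B = False ∨ False = False
¬(A ∧ B) ∨ (F ∨ B) = True ∨ False = True
¬¬(D ∨ ¬¬(A ∨ E)) ∨ (¬(A ∧ B) ∨ (F ∨ B)) = True ∨ True = True
¬(¬¬(D ∧ ¬(D ∧ ¬(A ∨ D))) ∧ ¬(F ∨ (B ∨ F))) ∨ (¬¬(D ∨ ¬¬(A ∨ E)) ∨ (¬(A ∧ B) ∨ (F ∨ B))) = True ∨ True = True

True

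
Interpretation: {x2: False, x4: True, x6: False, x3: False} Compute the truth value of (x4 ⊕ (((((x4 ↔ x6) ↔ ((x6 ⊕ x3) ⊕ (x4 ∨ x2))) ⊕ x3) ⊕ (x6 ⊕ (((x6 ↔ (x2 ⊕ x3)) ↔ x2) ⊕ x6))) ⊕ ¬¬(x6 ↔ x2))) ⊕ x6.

False

x4 ↔ x6 = True ↔ False = False
x6 ⊕ x3 = False ⊕ False = False
x4 ∨ x2 = True ∨ False = True
(x6 ⊕ x3) ⊕ (x4 ∨ x2) = False ⊕ True = True
(x4 ↔ x6) ↔ ((x6 ⊕ x3) ⊕ (x4 ∨ x2)) = False ↔ True = False
((x4 ↔ x6) ↔ ((x6 ⊕ x3) ⊕ (x4 ∨ x2))) ⊕ x3 = False ⊕ False = False
x2 ⊕ x3 = False ⊕ False = False
x6 ↔ (x2 ⊕ x3) = False ↔ False = True
(x6 ↔ (x2 ⊕ x3)) ↔ x2 = True ↔ False = False
((x6 ↔ (x2 ⊕ x3)) ↔ x2) ⊕ x6 = False ⊕ False = False
x6 ⊕ (((x6 ↔ (x2 ⊕ x3)) ↔ x2) ⊕ x6) = False ⊕ False = False
(((x4 ↔ x6) ↔ ((x6 ⊕ x3) ⊕ (x4 ∨ x2))) ⊕ x3) ⊕ (x6 ⊕ (((x6 ↔ (x2 ⊕ x3)) ↔ x2) ⊕ x6)) = False ⊕ False = False
x6 ↔ x2 = False ↔ False = True
¬(x6 ↔ x2) = ¬True = False
¬¬(x6 ↔ x2) = ¬False = True
((((x4 ↔ x6) ↔ ((x6 ⊕ x3) ⊕ (x4 ∨ x2))) ⊕ x3) ⊕ (x6 ⊕ (((x6 ↔ (x2 ⊕ x3)) ↔ x2) ⊕ x6))) ⊕ ¬¬(x6 ↔ x2) = False ⊕ True = True
x4 ⊕ (((((x4 ↔ x6) ↔ ((x6 ⊕ x3) ⊕ (x4 ∨ x2))) ⊕ x3) ⊕ (x6 ⊕ (((x6 ↔ (x2 ⊕ x3)) ↔ x2) ⊕ x6))) ⊕ ¬¬(x6 ↔ x2)) = True ⊕ True = False
(x4 ⊕ (((((x4 ↔ x6) ↔ ((x6 ⊕ x3) ⊕ (x4 ∨ x2))) ⊕ x3) ⊕ (x6 ⊕ (((x6 ↔ (x2 ⊕ x3)) ↔ x2) ⊕ x6))) ⊕ ¬¬(x6 ↔ x2))) ⊕ x6 = False ⊕ False = False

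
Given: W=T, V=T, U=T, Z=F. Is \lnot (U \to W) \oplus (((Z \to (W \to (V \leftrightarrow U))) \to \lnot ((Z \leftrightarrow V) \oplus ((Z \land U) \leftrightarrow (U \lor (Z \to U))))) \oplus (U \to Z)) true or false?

T

U \to W = T \to T = T
\lnot (U \to W) = \lnot T = F
V \leftrightarrow U = T \leftrightarrow T = T
W \to (V \leftrightarrow U) = T \to T = T
Z \to (W \to (V \leftrightarrow U)) = F \to T = T
Z \leftrightarrow V = F \leftrightarrow T = F
Z \land U = F \land T = F
Z \to U = F \to T = T
U \lor (Z \to U) = T \lor T = T
(Z \land U) \leftrightarrow (U \lor (Z \to U)) = F \leftrightarrow T = F
(Z \leftrightarrow V) \oplus ((Z \land U) \leftrightarrow (U \lor (Z \to U))) = F \oplus F = F
\lnot ((Z \leftrightarrow V) \oplus ((Z \land U) \leftrightarrow (U \lor (Z \to U)))) = \lnot F = T
(Z \to (W \to (V \leftrightarrow U))) \to \lnot ((Z \leftrightarrow V) \oplus ((Z \land U) \leftrightarrow (U \lor (Z \to U)))) = T \to T = T
U \to Z = T \to F = F
((Z \to (W \to (V \leftrightarrow U))) \to \lnot ((Z \leftrightarrow V) \oplus ((Z \land U) \leftrightarrow (U \lor (Z \to U))))) \oplus (U \to Z) = T \oplus F = T
\lnot (U \to W) \oplus (((Z \to (W \to (V \leftrightarrow U))) \to \lnot ((Z \leftrightarrow V) \oplus ((Z \land U) \leftrightarrow (U \lor (Z \to U))))) \oplus (U \to Z)) = F \oplus T = T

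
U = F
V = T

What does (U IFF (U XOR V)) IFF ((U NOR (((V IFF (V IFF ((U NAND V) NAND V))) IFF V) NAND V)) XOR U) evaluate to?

T

U XOR V = F XOR T = T
U IFF (U XOR V) = F IFF T = F
U NAND V = F NAND T = T
(U NAND V) NAND V = T NAND T = F
V IFF ((U NAND V) NAND V) = T IFF F = F
V IFF (V IFF ((U NAND V) NAND V)) = T IFF F = F
(V IFF (V IFF ((U NAND V) NAND V))) IFF V = F IFF T = F
((V IFF (V IFF ((U NAND V) NAND V))) IFF V) NAND V = F NAND T = T
U NOR (((V IFF (V IFF ((U NAND V) NAND V))) IFF V) NAND V) = F NOR T = F
(U NOR (((V IFF (V IFF ((U NAND V) NAND V))) IFF V) NAND V)) XOR U = F XOR F = F
(U IFF (U XOR V)) IFF ((U NOR (((V IFF (V IFF ((U NAND V) NAND V))) IFF V) NAND V)) XOR U) = F IFF F = T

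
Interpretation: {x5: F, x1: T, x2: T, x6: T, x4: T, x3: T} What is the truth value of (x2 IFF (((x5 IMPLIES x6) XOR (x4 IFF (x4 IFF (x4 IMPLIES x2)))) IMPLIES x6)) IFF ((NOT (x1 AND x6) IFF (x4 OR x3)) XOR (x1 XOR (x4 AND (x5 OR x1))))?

F

x5 IMPLIES x6 = F IMPLIES T = T
x4 IMPLIES x2 = T IMPLIES T = T
x4 IFF (x4 IMPLIES x2) = T IFF T = T
x4 IFF (x4 IFF (x4 IMPLIES x2)) = T IFF T = T
(x5 IMPLIES x6) XOR (x4 IFF (x4 IFF (x4 IMPLIES x2))) = T XOR T = F
((x5 IMPLIES x6) XOR (x4 IFF (x4 IFF (x4 IMPLIES x2)))) IMPLIES x6 = F IMPLIES T = T
x2 IFF (((x5 IMPLIES x6) XOR (x4 IFF (x4 IFF (x4 IMPLIES x2)))) IMPLIES x6) = T IFF T = T
x1 AND x6 = T AND T = T
NOT (x1 AND x6) = NOT T = F
x4 OR x3 = T OR T = T
NOT (x1 AND x6) IFF (x4 OR x3) = F IFF T = F
x5 OR x1 = F OR T = T
x4 AND (x5 OR x1) = T AND T = T
x1 XOR (x4 AND (x5 OR x1)) = T XOR T = F
(NOT (x1 AND x6) IFF (x4 OR x3)) XOR (x1 XOR (x4 AND (x5 OR x1))) = F XOR F = F
(x2 IFF (((x5 IMPLIES x6) XOR (x4 IFF (x4 IFF (x4 IMPLIES x2)))) IMPLIES x6)) IFF ((NOT (x1 AND x6) IFF (x4 OR x3)) XOR (x1 XOR (x4 AND (x5 OR x1)))) = T IFF F = F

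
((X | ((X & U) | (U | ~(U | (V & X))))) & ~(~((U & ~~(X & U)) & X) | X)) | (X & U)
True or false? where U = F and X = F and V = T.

Substituting U=F, X=F, V=T:
X & U = F & F = F
V & X = T & F = F
U | (V & X) = F | F = F
~(U | (V & X)) = ~F = T
U | ~(U | (V & X)) = F | T = T
(X & U) | (U | ~(U | (V & X))) = F | T = T
X | ((X & U) | (U | ~(U | (V & X)))) = F | T = T
X & U = F & F = F
~(X & U) = ~F = T
~~(X & U) = ~T = F
U & ~~(X & U) = F & F = F
(U & ~~(X & U)) & X = F & F = F
~((U & ~~(X & U)) & X) = ~F = T
~((U & ~~(X & U)) & X) | X = T | F = T
~(~((U & ~~(X & U)) & X) | X) = ~T = F
(X | ((X & U) | (U | ~(U | (V & X))))) & ~(~((U & ~~(X & U)) & X) | X) = T & F = F
X & U = F & F = F
((X | ((X & U) | (U | ~(U | (V & X))))) & ~(~((U & ~~(X & U)) & X) | X)) | (X & U) = F | F = F

F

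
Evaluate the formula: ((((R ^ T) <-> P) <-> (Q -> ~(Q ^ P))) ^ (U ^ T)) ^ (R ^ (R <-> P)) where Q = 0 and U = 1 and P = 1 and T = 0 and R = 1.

0

R ^ T = 1 ^ 0 = 1
(R ^ T) <-> P = 1 <-> 1 = 1
Q ^ P = 0 ^ 1 = 1
~(Q ^ P) = ~1 = 0
Q -> ~(Q ^ P) = 0 -> 0 = 1
((R ^ T) <-> P) <-> (Q -> ~(Q ^ P)) = 1 <-> 1 = 1
U ^ T = 1 ^ 0 = 1
(((R ^ T) <-> P) <-> (Q -> ~(Q ^ P))) ^ (U ^ T) = 1 ^ 1 = 0
R <-> P = 1 <-> 1 = 1
R ^ (R <-> P) = 1 ^ 1 = 0
((((R ^ T) <-> P) <-> (Q -> ~(Q ^ P))) ^ (U ^ T)) ^ (R ^ (R <-> P)) = 0 ^ 0 = 0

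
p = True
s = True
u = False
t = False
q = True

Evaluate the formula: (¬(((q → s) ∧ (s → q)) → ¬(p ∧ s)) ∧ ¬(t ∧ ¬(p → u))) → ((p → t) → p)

True

q → s = True → True = True
s → q = True → True = True
(q → s) ∧ (s → q) = True ∧ True = True
p ∧ s = True ∧ True = True
¬(p ∧ s) = ¬True = False
((q → s) ∧ (s → q)) → ¬(p ∧ s) = True → False = False
¬(((q → s) ∧ (s → q)) → ¬(p ∧ s)) = ¬False = True
p → u = True → False = False
¬(p → u) = ¬False = True
t ∧ ¬(p → u) = False ∧ True = False
¬(t ∧ ¬(p → u)) = ¬False = True
¬(((q → s) ∧ (s → q)) → ¬(p ∧ s)) ∧ ¬(t ∧ ¬(p → u)) = True ∧ True = True
p → t = True → False = False
(p → t) → p = False → True = True
(¬(((q → s) ∧ (s → q)) → ¬(p ∧ s)) ∧ ¬(t ∧ ¬(p → u))) → ((p → t) → p) = True → True = True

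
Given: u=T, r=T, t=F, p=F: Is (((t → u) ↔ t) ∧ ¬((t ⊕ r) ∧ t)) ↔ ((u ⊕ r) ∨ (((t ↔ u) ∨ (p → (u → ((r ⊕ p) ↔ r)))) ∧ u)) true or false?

t → u = F → T = T
(t → u) ↔ t = T ↔ F = F
t ⊕ r = F ⊕ T = T
(t ⊕ r) ∧ t = T ∧ F = F
¬((t ⊕ r) ∧ t) = ¬F = T
((t → u) ↔ t) ∧ ¬((t ⊕ r) ∧ t) = F ∧ T = F
u ⊕ r = T ⊕ T = F
t ↔ u = F ↔ T = F
r ⊕ p = T ⊕ F = T
(r ⊕ p) ↔ r = T ↔ T = T
u → ((r ⊕ p) ↔ r) = T → T = T
p → (u → ((r ⊕ p) ↔ r)) = F → T = T
(t ↔ u) ∨ (p → (u → ((r ⊕ p) ↔ r))) = F ∨ T = T
((t ↔ u) ∨ (p → (u → ((r ⊕ p) ↔ r)))) ∧ u = T ∧ T = T
(u ⊕ r) ∨ (((t ↔ u) ∨ (p → (u → ((r ⊕ p) ↔ r)))) ∧ u) = F ∨ T = T
(((t → u) ↔ t) ∧ ¬((t ⊕ r) ∧ t)) ↔ ((u ⊕ r) ∨ (((t ↔ u) ∨ (p → (u → ((r ⊕ p) ↔ r)))) ∧ u)) = F ↔ T = F

F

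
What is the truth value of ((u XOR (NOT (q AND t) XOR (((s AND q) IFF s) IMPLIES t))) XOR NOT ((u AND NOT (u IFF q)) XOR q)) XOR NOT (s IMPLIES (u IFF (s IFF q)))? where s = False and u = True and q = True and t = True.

False

q AND t = True AND True = True
NOT (q AND t) = NOT True = False
s AND q = False AND True = False
(s AND q) IFF s = False IFF False = True
((s AND q) IFF s) IMPLIES t = True IMPLIES True = True
NOT (q AND t) XOR (((s AND q) IFF s) IMPLIES t) = False XOR True = True
u XOR (NOT (q AND t) XOR (((s AND q) IFF s) IMPLIES t)) = True XOR True = False
u IFF q = True IFF True = True
NOT (u IFF q) = NOT True = False
u AND NOT (u IFF q) = True AND False = False
(u AND NOT (u IFF q)) XOR q = False XOR True = True
NOT ((u AND NOT (u IFF q)) XOR q) = NOT True = False
(u XOR (NOT (q AND t) XOR (((s AND q) IFF s) IMPLIES t))) XOR NOT ((u AND NOT (u IFF q)) XOR q) = False XOR False = False
s IFF q = False IFF True = False
u IFF (s IFF q) = True IFF False = False
s IMPLIES (u IFF (s IFF q)) = False IMPLIES False = True
NOT (s IMPLIES (u IFF (s IFF q))) = NOT True = False
((u XOR (NOT (q AND t) XOR (((s AND q) IFF s) IMPLIES t))) XOR NOT ((u AND NOT (u IFF q)) XOR q)) XOR NOT (s IMPLIES (u IFF (s IFF q))) = False XOR False = False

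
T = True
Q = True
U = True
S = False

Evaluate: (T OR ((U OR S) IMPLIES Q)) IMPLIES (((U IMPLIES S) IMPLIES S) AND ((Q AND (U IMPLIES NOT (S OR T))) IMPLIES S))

U OR S = True OR False = True
(U OR S) IMPLIES Q = True IMPLIES True = True
T OR ((U OR S) IMPLIES Q) = True OR True = True
U IMPLIES S = True IMPLIES False = False
(U IMPLIES S) IMPLIES S = False IMPLIES False = True
S OR T = False OR True = True
NOT (S OR T) = NOT True = False
U IMPLIES NOT (S OR T) = True IMPLIES False = False
Q AND (U IMPLIES NOT (S OR T)) = True AND False = False
(Q AND (U IMPLIES NOT (S OR T))) IMPLIES S = False IMPLIES False = True
((U IMPLIES S) IMPLIES S) AND ((Q AND (U IMPLIES NOT (S OR T))) IMPLIES S) = True AND True = True
(T OR ((U OR S) IMPLIES Q)) IMPLIES (((U IMPLIES S) IMPLIES S) AND ((Q AND (U IMPLIES NOT (S OR T))) IMPLIES S)) = True IMPLIES True = True

True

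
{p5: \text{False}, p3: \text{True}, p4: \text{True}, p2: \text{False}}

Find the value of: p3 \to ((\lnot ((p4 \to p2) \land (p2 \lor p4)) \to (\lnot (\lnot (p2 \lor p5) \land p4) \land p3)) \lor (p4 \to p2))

\text{False}

Substituting p5=\text{False}, p3=\text{True}, p4=\text{True}, p2=\text{False}:
p4 \to p2 = \text{True} \to \text{False} = \text{False}
p2 \lor p4 = \text{False} \lor \text{True} = \text{True}
(p4 \to p2) \land (p2 \lor p4) = \text{False} \land \text{True} = \text{False}
\lnot ((p4 \to p2) \land (p2 \lor p4)) = \lnot \text{False} = \text{True}
p2 \lor p5 = \text{False} \lor \text{False} = \text{False}
\lnot (p2 \lor p5) = \lnot \text{False} = \text{True}
\lnot (p2 \lor p5) \land p4 = \text{True} \land \text{True} = \text{True}
\lnot (\lnot (p2 \lor p5) \land p4) = \lnot \text{True} = \text{False}
\lnot (\lnot (p2 \lor p5) \land p4) \land p3 = \text{False} \land \text{True} = \text{False}
\lnot ((p4 \to p2) \land (p2 \lor p4)) \to (\lnot (\lnot (p2 \lor p5) \land p4) \land p3) = \text{True} \to \text{False} = \text{False}
p4 \to p2 = \text{True} \to \text{False} = \text{False}
(\lnot ((p4 \to p2) \land (p2 \lor p4)) \to (\lnot (\lnot (p2 \lor p5) \land p4) \land p3)) \lor (p4 \to p2) = \text{False} \lor \text{False} = \text{False}
p3 \to ((\lnot ((p4 \to p2) \land (p2 \lor p4)) \to (\lnot (\lnot (p2 \lor p5) \land p4) \land p3)) \lor (p4 \to p2)) = \text{True} \to \text{False} = \text{False}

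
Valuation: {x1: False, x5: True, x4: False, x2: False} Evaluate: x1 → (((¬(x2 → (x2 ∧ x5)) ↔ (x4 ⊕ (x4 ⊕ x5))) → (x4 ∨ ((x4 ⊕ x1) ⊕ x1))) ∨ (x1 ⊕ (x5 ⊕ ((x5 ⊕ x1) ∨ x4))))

x2 ∧ x5 = False ∧ True = False
x2 → (x2 ∧ x5) = False → False = True
¬(x2 → (x2 ∧ x5)) = ¬True = False
x4 ⊕ x5 = False ⊕ True = True
x4 ⊕ (x4 ⊕ x5) = False ⊕ True = True
¬(x2 → (x2 ∧ x5)) ↔ (x4 ⊕ (x4 ⊕ x5)) = False ↔ True = False
x4 ⊕ x1 = False ⊕ False = False
(x4 ⊕ x1) ⊕ x1 = False ⊕ False = False
x4 ∨ ((x4 ⊕ x1) ⊕ x1) = False ∨ False = False
(¬(x2 → (x2 ∧ x5)) ↔ (x4 ⊕ (x4 ⊕ x5))) → (x4 ∨ ((x4 ⊕ x1) ⊕ x1)) = False → False = True
x5 ⊕ x1 = True ⊕ False = True
(x5 ⊕ x1) ∨ x4 = True ∨ False = True
x5 ⊕ ((x5 ⊕ x1) ∨ x4) = True ⊕ True = False
x1 ⊕ (x5 ⊕ ((x5 ⊕ x1) ∨ x4)) = False ⊕ False = False
((¬(x2 → (x2 ∧ x5)) ↔ (x4 ⊕ (x4 ⊕ x5))) → (x4 ∨ ((x4 ⊕ x1) ⊕ x1))) ∨ (x1 ⊕ (x5 ⊕ ((x5 ⊕ x1) ∨ x4))) = True ∨ False = True
x1 → (((¬(x2 → (x2 ∧ x5)) ↔ (x4 ⊕ (x4 ⊕ x5))) → (x4 ∨ ((x4 ⊕ x1) ⊕ x1))) ∨ (x1 ⊕ (x5 ⊕ ((x5 ⊕ x1) ∨ x4)))) = False → True = True

True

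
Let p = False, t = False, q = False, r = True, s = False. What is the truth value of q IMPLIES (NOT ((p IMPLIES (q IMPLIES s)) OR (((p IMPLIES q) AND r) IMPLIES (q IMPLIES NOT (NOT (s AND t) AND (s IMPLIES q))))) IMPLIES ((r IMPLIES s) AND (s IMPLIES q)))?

True

q IMPLIES s = False IMPLIES False = True
p IMPLIES (q IMPLIES s) = False IMPLIES True = True
p IMPLIES q = False IMPLIES False = True
(p IMPLIES q) AND r = True AND True = True
s AND t = False AND False = False
NOT (s AND t) = NOT False = True
s IMPLIES q = False IMPLIES False = True
NOT (s AND t) AND (s IMPLIES q) = True AND True = True
NOT (NOT (s AND t) AND (s IMPLIES q)) = NOT True = False
q IMPLIES NOT (NOT (s AND t) AND (s IMPLIES q)) = False IMPLIES False = True
((p IMPLIES q) AND r) IMPLIES (q IMPLIES NOT (NOT (s AND t) AND (s IMPLIES q))) = True IMPLIES True = True
(p IMPLIES (q IMPLIES s)) OR (((p IMPLIES q) AND r) IMPLIES (q IMPLIES NOT (NOT (s AND t) AND (s IMPLIES q)))) = True OR True = True
NOT ((p IMPLIES (q IMPLIES s)) OR (((p IMPLIES q) AND r) IMPLIES (q IMPLIES NOT (NOT (s AND t) AND (s IMPLIES q))))) = NOT True = False
r IMPLIES s = True IMPLIES False = False
s IMPLIES q = False IMPLIES False = True
(r IMPLIES s) AND (s IMPLIES q) = False AND True = False
NOT ((p IMPLIES (q IMPLIES s)) OR (((p IMPLIES q) AND r) IMPLIES (q IMPLIES NOT (NOT (s AND t) AND (s IMPLIES q))))) IMPLIES ((r IMPLIES s) AND (s IMPLIES q)) = False IMPLIES False = True
q IMPLIES (NOT ((p IMPLIES (q IMPLIES s)) OR (((p IMPLIES q) AND r) IMPLIES (q IMPLIES NOT (NOT (s AND t) AND (s IMPLIES q))))) IMPLIES ((r IMPLIES s) AND (s IMPLIES q))) = False IMPLIES True = True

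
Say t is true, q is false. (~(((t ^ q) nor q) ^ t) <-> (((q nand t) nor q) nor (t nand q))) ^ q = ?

T

t ^ q = T ^ F = T
(t ^ q) nor q = T nor F = F
((t ^ q) nor q) ^ t = F ^ T = T
~(((t ^ q) nor q) ^ t) = ~T = F
q nand t = F nand T = T
(q nand t) nor q = T nor F = F
t nand q = T nand F = T
((q nand t) nor q) nor (t nand q) = F nor T = F
~(((t ^ q) nor q) ^ t) <-> (((q nand t) nor q) nor (t nand q)) = F <-> F = T
(~(((t ^ q) nor q) ^ t) <-> (((q nand t) nor q) nor (t nand q))) ^ q = T ^ F = T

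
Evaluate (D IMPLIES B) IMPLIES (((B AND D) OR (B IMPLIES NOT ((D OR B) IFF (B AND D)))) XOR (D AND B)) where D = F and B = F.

D IMPLIES B = F IMPLIES F = T
B AND D = F AND F = F
D OR B = F OR F = F
B AND D = F AND F = F
(D OR B) IFF (B AND D) = F IFF F = T
NOT ((D OR B) IFF (B AND D)) = NOT T = F
B IMPLIES NOT ((D OR B) IFF (B AND D)) = F IMPLIES F = T
(B AND D) OR (B IMPLIES NOT ((D OR B) IFF (B AND D))) = F OR T = T
D AND B = F AND F = F
((B AND D) OR (B IMPLIES NOT ((D OR B) IFF (B AND D)))) XOR (D AND B) = T XOR F = T
(D IMPLIES B) IMPLIES (((B AND D) OR (B IMPLIES NOT ((D OR B) IFF (B AND D)))) XOR (D AND B)) = T IMPLIES T = T

T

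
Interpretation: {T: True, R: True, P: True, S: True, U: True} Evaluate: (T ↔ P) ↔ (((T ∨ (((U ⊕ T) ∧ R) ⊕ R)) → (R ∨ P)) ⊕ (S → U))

T ↔ P = True ↔ True = True
U ⊕ T = True ⊕ True = False
(U ⊕ T) ∧ R = False ∧ True = False
((U ⊕ T) ∧ R) ⊕ R = False ⊕ True = True
T ∨ (((U ⊕ T) ∧ R) ⊕ R) = True ∨ True = True
R ∨ P = True ∨ True = True
(T ∨ (((U ⊕ T) ∧ R) ⊕ R)) → (R ∨ P) = True → True = True
S → U = True → True = True
((T ∨ (((U ⊕ T) ∧ R) ⊕ R)) → (R ∨ P)) ⊕ (S → U) = True ⊕ True = False
(T ↔ P) ↔ (((T ∨ (((U ⊕ T) ∧ R) ⊕ R)) → (R ∨ P)) ⊕ (S → U)) = True ↔ False = False

False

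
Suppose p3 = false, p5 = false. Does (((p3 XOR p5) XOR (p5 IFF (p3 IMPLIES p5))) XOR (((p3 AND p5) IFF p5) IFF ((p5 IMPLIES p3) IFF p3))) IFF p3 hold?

true

p3 XOR p5 = false XOR false = false
p3 IMPLIES p5 = false IMPLIES false = true
p5 IFF (p3 IMPLIES p5) = false IFF true = false
(p3 XOR p5) XOR (p5 IFF (p3 IMPLIES p5)) = false XOR false = false
p3 AND p5 = false AND false = false
(p3 AND p5) IFF p5 = false IFF false = true
p5 IMPLIES p3 = false IMPLIES false = true
(p5 IMPLIES p3) IFF p3 = true IFF false = false
((p3 AND p5) IFF p5) IFF ((p5 IMPLIES p3) IFF p3) = true IFF false = false
((p3 XOR p5) XOR (p5 IFF (p3 IMPLIES p5))) XOR (((p3 AND p5) IFF p5) IFF ((p5 IMPLIES p3) IFF p3)) = false XOR false = false
(((p3 XOR p5) XOR (p5 IFF (p3 IMPLIES p5))) XOR (((p3 AND p5) IFF p5) IFF ((p5 IMPLIES p3) IFF p3))) IFF p3 = false IFF false = true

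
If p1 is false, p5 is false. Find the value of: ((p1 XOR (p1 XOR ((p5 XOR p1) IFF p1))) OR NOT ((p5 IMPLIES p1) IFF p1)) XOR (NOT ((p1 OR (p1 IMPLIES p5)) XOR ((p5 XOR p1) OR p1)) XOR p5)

p5 XOR p1 = false XOR false = false
(p5 XOR p1) IFF p1 = false IFF false = true
p1 XOR ((p5 XOR p1) IFF p1) = false XOR true = true
p1 XOR (p1 XOR ((p5 XOR p1) IFF p1)) = false XOR true = true
p5 IMPLIES p1 = false IMPLIES false = true
(p5 IMPLIES p1) IFF p1 = true IFF false = false
NOT ((p5 IMPLIES p1) IFF p1) = NOT false = true
(p1 XOR (p1 XOR ((p5 XOR p1) IFF p1))) OR NOT ((p5 IMPLIES p1) IFF p1) = true OR true = true
p1 IMPLIES p5 = false IMPLIES false = true
p1 OR (p1 IMPLIES p5) = false OR true = true
p5 XOR p1 = false XOR false = false
(p5 XOR p1) OR p1 = false OR false = false
(p1 OR (p1 IMPLIES p5)) XOR ((p5 XOR p1) OR p1) = true XOR false = true
NOT ((p1 OR (p1 IMPLIES p5)) XOR ((p5 XOR p1) OR p1)) = NOT true = false
NOT ((p1 OR (p1 IMPLIES p5)) XOR ((p5 XOR p1) OR p1)) XOR p5 = false XOR false = false
((p1 XOR (p1 XOR ((p5 XOR p1) IFF p1))) OR NOT ((p5 IMPLIES p1) IFF p1)) XOR (NOT ((p1 OR (p1 IMPLIES p5)) XOR ((p5 XOR p1) OR p1)) XOR p5) = true XOR false = true

true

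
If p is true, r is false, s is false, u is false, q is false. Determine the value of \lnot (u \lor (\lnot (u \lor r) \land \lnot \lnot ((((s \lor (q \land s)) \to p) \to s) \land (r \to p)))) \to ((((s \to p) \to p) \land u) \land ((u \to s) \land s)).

Substituting p=\text{True}, r=\text{False}, s=\text{False}, u=\text{False}, q=\text{False}:
u \lor r = \text{False} \lor \text{False} = \text{False}
\lnot (u \lor r) = \lnot \text{False} = \text{True}
q \land s = \text{False} \land \text{False} = \text{False}
s \lor (q \land s) = \text{False} \lor \text{False} = \text{False}
(s \lor (q \land s)) \to p = \text{False} \to \text{True} = \text{True}
((s \lor (q \land s)) \to p) \to s = \text{True} \to \text{False} = \text{False}
r \to p = \text{False} \to \text{True} = \text{True}
(((s \lor (q \land s)) \to p) \to s) \land (r \to p) = \text{False} \land \text{True} = \text{False}
\lnot ((((s \lor (q \land s)) \to p) \to s) \land (r \to p)) = \lnot \text{False} = \text{True}
\lnot \lnot ((((s \lor (q \land s)) \to p) \to s) \land (r \to p)) = \lnot \text{True} = \text{False}
\lnot (u \lor r) \land \lnot \lnot ((((s \lor (q \land s)) \to p) \to s) \land (r \to p)) = \text{True} \land \text{False} = \text{False}
u \lor (\lnot (u \lor r) \land \lnot \lnot ((((s \lor (q \land s)) \to p) \to s) \land (r \to p))) = \text{False} \lor \text{False} = \text{False}
\lnot (u \lor (\lnot (u \lor r) \land \lnot \lnot ((((s \lor (q \land s)) \to p) \to s) \land (r \to p)))) = \lnot \text{False} = \text{True}
s \to p = \text{False} \to \text{True} = \text{True}
(s \to p) \to p = \text{True} \to \text{True} = \text{True}
((s \to p) \to p) \land u = \text{True} \land \text{False} = \text{False}
u \to s = \text{False} \to \text{False} = \text{True}
(u \to s) \land s = \text{True} \land \text{False} = \text{False}
(((s \to p) \to p) \land u) \land ((u \to s) \land s) = \text{False} \land \text{False} = \text{False}
\lnot (u \lor (\lnot (u \lor r) \land \lnot \lnot ((((s \lor (q \land s)) \to p) \to s) \land (r \to p)))) \to ((((s \to p) \to p) \land u) \land ((u \to s) \land s)) = \text{True} \to \text{False} = \text{False}

\text{False}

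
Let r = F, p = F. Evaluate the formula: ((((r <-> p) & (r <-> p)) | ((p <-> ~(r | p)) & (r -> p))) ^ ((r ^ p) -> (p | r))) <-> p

T

r <-> p = F <-> F = T
r <-> p = F <-> F = T
(r <-> p) & (r <-> p) = T & T = T
r | p = F | F = F
~(r | p) = ~F = T
p <-> ~(r | p) = F <-> T = F
r -> p = F -> F = T
(p <-> ~(r | p)) & (r -> p) = F & T = F
((r <-> p) & (r <-> p)) | ((p <-> ~(r | p)) & (r -> p)) = T | F = T
r ^ p = F ^ F = F
p | r = F | F = F
(r ^ p) -> (p | r) = F -> F = T
(((r <-> p) & (r <-> p)) | ((p <-> ~(r | p)) & (r -> p))) ^ ((r ^ p) -> (p | r)) = T ^ T = F
((((r <-> p) & (r <-> p)) | ((p <-> ~(r | p)) & (r -> p))) ^ ((r ^ p) -> (p | r))) <-> p = F <-> F = T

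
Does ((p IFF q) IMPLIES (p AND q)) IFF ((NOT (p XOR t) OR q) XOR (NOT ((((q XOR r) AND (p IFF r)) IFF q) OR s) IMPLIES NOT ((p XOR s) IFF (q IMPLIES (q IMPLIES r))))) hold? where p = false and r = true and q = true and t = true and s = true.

false

p IFF q = false IFF true = false
p AND q = false AND true = false
(p IFF q) IMPLIES (p AND q) = false IMPLIES false = true
p XOR t = false XOR true = true
NOT (p XOR t) = NOT true = false
NOT (p XOR t) OR q = false OR true = true
q XOR r = true XOR true = false
p IFF r = false IFF true = false
(q XOR r) AND (p IFF r) = false AND false = false
((q XOR r) AND (p IFF r)) IFF q = false IFF true = false
(((q XOR r) AND (p IFF r)) IFF q) OR s = false OR true = true
NOT ((((q XOR r) AND (p IFF r)) IFF q) OR s) = NOT true = false
p XOR s = false XOR true = true
q IMPLIES r = true IMPLIES true = true
q IMPLIES (q IMPLIES r) = true IMPLIES true = true
(p XOR s) IFF (q IMPLIES (q IMPLIES r)) = true IFF true = true
NOT ((p XOR s) IFF (q IMPLIES (q IMPLIES r))) = NOT true = false
NOT ((((q XOR r) AND (p IFF r)) IFF q) OR s) IMPLIES NOT ((p XOR s) IFF (q IMPLIES (q IMPLIES r))) = false IMPLIES false = true
(NOT (p XOR t) OR q) XOR (NOT ((((q XOR r) AND (p IFF r)) IFF q) OR s) IMPLIES NOT ((p XOR s) IFF (q IMPLIES (q IMPLIES r)))) = true XOR true = false
((p IFF q) IMPLIES (p AND q)) IFF ((NOT (p XOR t) OR q) XOR (NOT ((((q XOR r) AND (p IFF r)) IFF q) OR s) IMPLIES NOT ((p XOR s) IFF (q IMPLIES (q IMPLIES r))))) = true IFF false = false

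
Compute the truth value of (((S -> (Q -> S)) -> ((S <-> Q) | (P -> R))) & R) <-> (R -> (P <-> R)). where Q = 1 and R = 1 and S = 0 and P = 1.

1

Q -> S = 1 -> 0 = 0
S -> (Q -> S) = 0 -> 0 = 1
S <-> Q = 0 <-> 1 = 0
P -> R = 1 -> 1 = 1
(S <-> Q) | (P -> R) = 0 | 1 = 1
(S -> (Q -> S)) -> ((S <-> Q) | (P -> R)) = 1 -> 1 = 1
((S -> (Q -> S)) -> ((S <-> Q) | (P -> R))) & R = 1 & 1 = 1
P <-> R = 1 <-> 1 = 1
R -> (P <-> R) = 1 -> 1 = 1
(((S -> (Q -> S)) -> ((S <-> Q) | (P -> R))) & R) <-> (R -> (P <-> R)) = 1 <-> 1 = 1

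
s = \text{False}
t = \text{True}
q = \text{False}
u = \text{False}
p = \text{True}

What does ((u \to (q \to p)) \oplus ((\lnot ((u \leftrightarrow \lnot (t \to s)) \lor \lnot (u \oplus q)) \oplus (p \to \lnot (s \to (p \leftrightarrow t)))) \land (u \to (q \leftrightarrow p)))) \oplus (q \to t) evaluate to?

q \to p = \text{False} \to \text{True} = \text{True}
u \to (q \to p) = \text{False} \to \text{True} = \text{True}
t \to s = \text{True} \to \text{False} = \text{False}
\lnot (t \to s) = \lnot \text{False} = \text{True}
u \leftrightarrow \lnot (t \to s) = \text{False} \leftrightarrow \text{True} = \text{False}
u \oplus q = \text{False} \oplus \text{False} = \text{False}
\lnot (u \oplus q) = \lnot \text{False} = \text{True}
(u \leftrightarrow \lnot (t \to s)) \lor \lnot (u \oplus q) = \text{False} \lor \text{True} = \text{True}
\lnot ((u \leftrightarrow \lnot (t \to s)) \lor \lnot (u \oplus q)) = \lnot \text{True} = \text{False}
p \leftrightarrow t = \text{True} \leftrightarrow \text{True} = \text{True}
s \to (p \leftrightarrow t) = \text{False} \to \text{True} = \text{True}
\lnot (s \to (p \leftrightarrow t)) = \lnot \text{True} = \text{False}
p \to \lnot (s \to (p \leftrightarrow t)) = \text{True} \to \text{False} = \text{False}
\lnot ((u \leftrightarrow \lnot (t \to s)) \lor \lnot (u \oplus q)) \oplus (p \to \lnot (s \to (p \leftrightarrow t))) = \text{False} \oplus \text{False} = \text{False}
q \leftrightarrow p = \text{False} \leftrightarrow \text{True} = \text{False}
u \to (q \leftrightarrow p) = \text{False} \to \text{False} = \text{True}
(\lnot ((u \leftrightarrow \lnot (t \to s)) \lor \lnot (u \oplus q)) \oplus (p \to \lnot (s \to (p \leftrightarrow t)))) \land (u \to (q \leftrightarrow p)) = \text{False} \land \text{True} = \text{False}
(u \to (q \to p)) \oplus ((\lnot ((u \leftrightarrow \lnot (t \to s)) \lor \lnot (u \oplus q)) \oplus (p \to \lnot (s \to (p \leftrightarrow t)))) \land (u \to (q \leftrightarrow p))) = \text{True} \oplus \text{False} = \text{True}
q \to t = \text{False} \to \text{True} = \text{True}
((u \to (q \to p)) \oplus ((\lnot ((u \leftrightarrow \lnot (t \to s)) \lor \lnot (u \oplus q)) \oplus (p \to \lnot (s \to (p \leftrightarrow t)))) \land (u \to (q \leftrightarrow p)))) \oplus (q \to t) = \text{True} \oplus \text{True} = \text{False}

\text{False}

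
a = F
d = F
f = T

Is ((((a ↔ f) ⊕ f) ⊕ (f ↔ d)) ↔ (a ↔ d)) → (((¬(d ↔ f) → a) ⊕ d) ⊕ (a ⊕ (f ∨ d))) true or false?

a ↔ f = F ↔ T = F
(a ↔ f) ⊕ f = F ⊕ T = T
f ↔ d = T ↔ F = F
((a ↔ f) ⊕ f) ⊕ (f ↔ d) = T ⊕ F = T
a ↔ d = F ↔ F = T
(((a ↔ f) ⊕ f) ⊕ (f ↔ d)) ↔ (a ↔ d) = T ↔ T = T
d ↔ f = F ↔ T = F
¬(d ↔ f) = ¬F = T
¬(d ↔ f) → a = T → F = F
(¬(d ↔ f) → a) ⊕ d = F ⊕ F = F
f ∨ d = T ∨ F = T
a ⊕ (f ∨ d) = F ⊕ T = T
((¬(d ↔ f) → a) ⊕ d) ⊕ (a ⊕ (f ∨ d)) = F ⊕ T = T
((((a ↔ f) ⊕ f) ⊕ (f ↔ d)) ↔ (a ↔ d)) → (((¬(d ↔ f) → a) ⊕ d) ⊕ (a ⊕ (f ∨ d))) = T → T = T

T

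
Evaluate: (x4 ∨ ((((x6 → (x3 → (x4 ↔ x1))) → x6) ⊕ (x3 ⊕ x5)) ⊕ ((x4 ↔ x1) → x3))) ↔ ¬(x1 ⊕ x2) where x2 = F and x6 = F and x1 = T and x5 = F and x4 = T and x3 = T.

x4 ↔ x1 = T ↔ T = T
x3 → (x4 ↔ x1) = T → T = T
x6 → (x3 → (x4 ↔ x1)) = F → T = T
(x6 → (x3 → (x4 ↔ x1))) → x6 = T → F = F
x3 ⊕ x5 = T ⊕ F = T
((x6 → (x3 → (x4 ↔ x1))) → x6) ⊕ (x3 ⊕ x5) = F ⊕ T = T
x4 ↔ x1 = T ↔ T = T
(x4 ↔ x1) → x3 = T → T = T
(((x6 → (x3 → (x4 ↔ x1))) → x6) ⊕ (x3 ⊕ x5)) ⊕ ((x4 ↔ x1) → x3) = T ⊕ T = F
x4 ∨ ((((x6 → (x3 → (x4 ↔ x1))) → x6) ⊕ (x3 ⊕ x5)) ⊕ ((x4 ↔ x1) → x3)) = T ∨ F = T
x1 ⊕ x2 = T ⊕ F = T
¬(x1 ⊕ x2) = ¬T = F
(x4 ∨ ((((x6 → (x3 → (x4 ↔ x1))) → x6) ⊕ (x3 ⊕ x5)) ⊕ ((x4 ↔ x1) → x3))) ↔ ¬(x1 ⊕ x2) = T ↔ F = F

F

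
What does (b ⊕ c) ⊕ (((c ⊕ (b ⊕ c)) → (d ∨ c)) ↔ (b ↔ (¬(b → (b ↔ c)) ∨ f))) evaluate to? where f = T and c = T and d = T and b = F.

T

b ⊕ c = F ⊕ T = T
b ⊕ c = F ⊕ T = T
c ⊕ (b ⊕ c) = T ⊕ T = F
d ∨ c = T ∨ T = T
(c ⊕ (b ⊕ c)) → (d ∨ c) = F → T = T
b ↔ c = F ↔ T = F
b → (b ↔ c) = F → F = T
¬(b → (b ↔ c)) = ¬T = F
¬(b → (b ↔ c)) ∨ f = F ∨ T = T
b ↔ (¬(b → (b ↔ c)) ∨ f) = F ↔ T = F
((c ⊕ (b ⊕ c)) → (d ∨ c)) ↔ (b ↔ (¬(b → (b ↔ c)) ∨ f)) = T ↔ F = F
(b ⊕ c) ⊕ (((c ⊕ (b ⊕ c)) → (d ∨ c)) ↔ (b ↔ (¬(b → (b ↔ c)) ∨ f))) = T ⊕ F = T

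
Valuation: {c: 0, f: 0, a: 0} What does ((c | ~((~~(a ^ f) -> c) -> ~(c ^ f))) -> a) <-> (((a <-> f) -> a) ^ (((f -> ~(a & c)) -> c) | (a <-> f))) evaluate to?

1

a ^ f = 0 ^ 0 = 0
~(a ^ f) = ~0 = 1
~~(a ^ f) = ~1 = 0
~~(a ^ f) -> c = 0 -> 0 = 1
c ^ f = 0 ^ 0 = 0
~(c ^ f) = ~0 = 1
(~~(a ^ f) -> c) -> ~(c ^ f) = 1 -> 1 = 1
~((~~(a ^ f) -> c) -> ~(c ^ f)) = ~1 = 0
c | ~((~~(a ^ f) -> c) -> ~(c ^ f)) = 0 | 0 = 0
(c | ~((~~(a ^ f) -> c) -> ~(c ^ f))) -> a = 0 -> 0 = 1
a <-> f = 0 <-> 0 = 1
(a <-> f) -> a = 1 -> 0 = 0
a & c = 0 & 0 = 0
~(a & c) = ~0 = 1
f -> ~(a & c) = 0 -> 1 = 1
(f -> ~(a & c)) -> c = 1 -> 0 = 0
a <-> f = 0 <-> 0 = 1
((f -> ~(a & c)) -> c) | (a <-> f) = 0 | 1 = 1
((a <-> f) -> a) ^ (((f -> ~(a & c)) -> c) | (a <-> f)) = 0 ^ 1 = 1
((c | ~((~~(a ^ f) -> c) -> ~(c ^ f))) -> a) <-> (((a <-> f) -> a) ^ (((f -> ~(a & c)) -> c) | (a <-> f))) = 1 <-> 1 = 1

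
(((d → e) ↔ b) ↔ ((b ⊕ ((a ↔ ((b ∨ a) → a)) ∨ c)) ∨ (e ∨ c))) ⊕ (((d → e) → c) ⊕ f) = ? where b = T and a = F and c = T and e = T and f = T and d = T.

Substituting b=T, a=F, c=T, e=T, f=T, d=T:
d → e = T → T = T
(d → e) ↔ b = T ↔ T = T
b ∨ a = T ∨ F = T
(b ∨ a) → a = T → F = F
a ↔ ((b ∨ a) → a) = F ↔ F = T
(a ↔ ((b ∨ a) → a)) ∨ c = T ∨ T = T
b ⊕ ((a ↔ ((b ∨ a) → a)) ∨ c) = T ⊕ T = F
e ∨ c = T ∨ T = T
(b ⊕ ((a ↔ ((b ∨ a) → a)) ∨ c)) ∨ (e ∨ c) = F ∨ T = T
((d → e) ↔ b) ↔ ((b ⊕ ((a ↔ ((b ∨ a) → a)) ∨ c)) ∨ (e ∨ c)) = T ↔ T = T
d → e = T → T = T
(d → e) → c = T → T = T
((d → e) → c) ⊕ f = T ⊕ T = F
(((d → e) ↔ b) ↔ ((b ⊕ ((a ↔ ((b ∨ a) → a)) ∨ c)) ∨ (e ∨ c))) ⊕ (((d → e) → c) ⊕ f) = T ⊕ F = T

T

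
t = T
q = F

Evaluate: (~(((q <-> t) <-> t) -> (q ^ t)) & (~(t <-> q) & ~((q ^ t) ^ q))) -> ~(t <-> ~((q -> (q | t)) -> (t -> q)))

Substituting t=T, q=F:
q <-> t = F <-> T = F
(q <-> t) <-> t = F <-> T = F
q ^ t = F ^ T = T
((q <-> t) <-> t) -> (q ^ t) = F -> T = T
~(((q <-> t) <-> t) -> (q ^ t)) = ~T = F
t <-> q = T <-> F = F
~(t <-> q) = ~F = T
q ^ t = F ^ T = T
(q ^ t) ^ q = T ^ F = T
~((q ^ t) ^ q) = ~T = F
~(t <-> q) & ~((q ^ t) ^ q) = T & F = F
~(((q <-> t) <-> t) -> (q ^ t)) & (~(t <-> q) & ~((q ^ t) ^ q)) = F & F = F
q | t = F | T = T
q -> (q | t) = F -> T = T
t -> q = T -> F = F
(q -> (q | t)) -> (t -> q) = T -> F = F
~((q -> (q | t)) -> (t -> q)) = ~F = T
t <-> ~((q -> (q | t)) -> (t -> q)) = T <-> T = T
~(t <-> ~((q -> (q | t)) -> (t -> q))) = ~T = F
(~(((q <-> t) <-> t) -> (q ^ t)) & (~(t <-> q) & ~((q ^ t) ^ q))) -> ~(t <-> ~((q -> (q | t)) -> (t -> q))) = F -> F = T

T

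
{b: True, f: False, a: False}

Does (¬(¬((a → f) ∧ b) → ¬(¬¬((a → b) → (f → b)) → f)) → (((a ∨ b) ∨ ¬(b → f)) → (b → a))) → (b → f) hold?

False

a → f = False → False = True
(a → f) ∧ b = True ∧ True = True
¬((a → f) ∧ b) = ¬True = False
a → b = False → True = True
f → b = False → True = True
(a → b) → (f → b) = True → True = True
¬((a → b) → (f → b)) = ¬True = False
¬¬((a → b) → (f → b)) = ¬False = True
¬¬((a → b) → (f → b)) → f = True → False = False
¬(¬¬((a → b) → (f → b)) → f) = ¬False = True
¬((a → f) ∧ b) → ¬(¬¬((a → b) → (f → b)) → f) = False → True = True
¬(¬((a → f) ∧ b) → ¬(¬¬((a → b) → (f → b)) → f)) = ¬True = False
a ∨ b = False ∨ True = True
b → f = True → False = False
¬(b → f) = ¬False = True
(a ∨ b) ∨ ¬(b → f) = True ∨ True = True
b → a = True → False = False
((a ∨ b) ∨ ¬(b → f)) → (b → a) = True → False = False
¬(¬((a → f) ∧ b) → ¬(¬¬((a → b) → (f → b)) → f)) → (((a ∨ b) ∨ ¬(b → f)) → (b → a)) = False → False = True
b → f = True → False = False
(¬(¬((a → f) ∧ b) → ¬(¬¬((a → b) → (f → b)) → f)) → (((a ∨ b) ∨ ¬(b → f)) → (b → a))) → (b → f) = True → False = False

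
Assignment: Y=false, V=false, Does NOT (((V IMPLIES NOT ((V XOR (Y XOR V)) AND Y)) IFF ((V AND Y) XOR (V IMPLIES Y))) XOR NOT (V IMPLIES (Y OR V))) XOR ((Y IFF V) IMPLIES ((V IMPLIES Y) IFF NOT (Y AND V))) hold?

true

Y XOR V = false XOR false = false
V XOR (Y XOR V) = false XOR false = false
(V XOR (Y XOR V)) AND Y = false AND false = false
NOT ((V XOR (Y XOR V)) AND Y) = NOT false = true
V IMPLIES NOT ((V XOR (Y XOR V)) AND Y) = false IMPLIES true = true
V AND Y = false AND false = false
V IMPLIES Y = false IMPLIES false = true
(V AND Y) XOR (V IMPLIES Y) = false XOR true = true
(V IMPLIES NOT ((V XOR (Y XOR V)) AND Y)) IFF ((V AND Y) XOR (V IMPLIES Y)) = true IFF true = true
Y OR V = false OR false = false
V IMPLIES (Y OR V) = false IMPLIES false = true
NOT (V IMPLIES (Y OR V)) = NOT true = false
((V IMPLIES NOT ((V XOR (Y XOR V)) AND Y)) IFF ((V AND Y) XOR (V IMPLIES Y))) XOR NOT (V IMPLIES (Y OR V)) = true XOR false = true
NOT (((V IMPLIES NOT ((V XOR (Y XOR V)) AND Y)) IFF ((V AND Y) XOR (V IMPLIES Y))) XOR NOT (V IMPLIES (Y OR V))) = NOT true = false
Y IFF V = false IFF false = true
V IMPLIES Y = false IMPLIES false = true
Y AND V = false AND false = false
NOT (Y AND V) = NOT false = true
(V IMPLIES Y) IFF NOT (Y AND V) = true IFF true = true
(Y IFF V) IMPLIES ((V IMPLIES Y) IFF NOT (Y AND V)) = true IMPLIES true = true
NOT (((V IMPLIES NOT ((V XOR (Y XOR V)) AND Y)) IFF ((V AND Y) XOR (V IMPLIES Y))) XOR NOT (V IMPLIES (Y OR V))) XOR ((Y IFF V) IMPLIES ((V IMPLIES Y) IFF NOT (Y AND V))) = false XOR true = true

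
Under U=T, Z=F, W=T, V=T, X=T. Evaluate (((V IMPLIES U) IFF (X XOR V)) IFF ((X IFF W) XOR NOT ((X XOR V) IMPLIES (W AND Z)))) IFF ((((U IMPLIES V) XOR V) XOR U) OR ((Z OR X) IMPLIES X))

V IMPLIES U = T IMPLIES T = T
X XOR V = T XOR T = F
(V IMPLIES U) IFF (X XOR V) = T IFF F = F
X IFF W = T IFF T = T
X XOR V = T XOR T = F
W AND Z = T AND F = F
(X XOR V) IMPLIES (W AND Z) = F IMPLIES F = T
NOT ((X XOR V) IMPLIES (W AND Z)) = NOT T = F
(X IFF W) XOR NOT ((X XOR V) IMPLIES (W AND Z)) = T XOR F = T
((V IMPLIES U) IFF (X XOR V)) IFF ((X IFF W) XOR NOT ((X XOR V) IMPLIES (W AND Z))) = F IFF T = F
U IMPLIES V = T IMPLIES T = T
(U IMPLIES V) XOR V = T XOR T = F
((U IMPLIES V) XOR V) XOR U = F XOR T = T
Z OR X = F OR T = T
(Z OR X) IMPLIES X = T IMPLIES T = T
(((U IMPLIES V) XOR V) XOR U) OR ((Z OR X) IMPLIES X) = T OR T = T
(((V IMPLIES U) IFF (X XOR V)) IFF ((X IFF W) XOR NOT ((X XOR V) IMPLIES (W AND Z)))) IFF ((((U IMPLIES V) XOR V) XOR U) OR ((Z OR X) IMPLIES X)) = F IFF T = F

F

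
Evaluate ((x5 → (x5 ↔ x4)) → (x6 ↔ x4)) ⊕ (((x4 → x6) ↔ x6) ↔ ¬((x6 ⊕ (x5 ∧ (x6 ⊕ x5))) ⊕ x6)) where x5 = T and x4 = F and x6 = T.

Substituting x5=T, x4=F, x6=T:
x5 ↔ x4 = T ↔ F = F
x5 → (x5 ↔ x4) = T → F = F
x6 ↔ x4 = T ↔ F = F
(x5 → (x5 ↔ x4)) → (x6 ↔ x4) = F → F = T
x4 → x6 = F → T = T
(x4 → x6) ↔ x6 = T ↔ T = T
x6 ⊕ x5 = T ⊕ T = F
x5 ∧ (x6 ⊕ x5) = T ∧ F = F
x6 ⊕ (x5 ∧ (x6 ⊕ x5)) = T ⊕ F = T
(x6 ⊕ (x5 ∧ (x6 ⊕ x5))) ⊕ x6 = T ⊕ T = F
¬((x6 ⊕ (x5 ∧ (x6 ⊕ x5))) ⊕ x6) = ¬F = T
((x4 → x6) ↔ x6) ↔ ¬((x6 ⊕ (x5 ∧ (x6 ⊕ x5))) ⊕ x6) = T ↔ T = T
((x5 → (x5 ↔ x4)) → (x6 ↔ x4)) ⊕ (((x4 → x6) ↔ x6) ↔ ¬((x6 ⊕ (x5 ∧ (x6 ⊕ x5))) ⊕ x6)) = T ⊕ T = F

F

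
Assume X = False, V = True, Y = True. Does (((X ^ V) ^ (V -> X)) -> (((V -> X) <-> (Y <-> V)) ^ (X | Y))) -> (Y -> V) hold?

X ^ V = False ^ True = True
V -> X = True -> False = False
(X ^ V) ^ (V -> X) = True ^ False = True
V -> X = True -> False = False
Y <-> V = True <-> True = True
(V -> X) <-> (Y <-> V) = False <-> True = False
X | Y = False | True = True
((V -> X) <-> (Y <-> V)) ^ (X | Y) = False ^ True = True
((X ^ V) ^ (V -> X)) -> (((V -> X) <-> (Y <-> V)) ^ (X | Y)) = True -> True = True
Y -> V = True -> True = True
(((X ^ V) ^ (V -> X)) -> (((V -> X) <-> (Y <-> V)) ^ (X | Y))) -> (Y -> V) = True -> True = True

True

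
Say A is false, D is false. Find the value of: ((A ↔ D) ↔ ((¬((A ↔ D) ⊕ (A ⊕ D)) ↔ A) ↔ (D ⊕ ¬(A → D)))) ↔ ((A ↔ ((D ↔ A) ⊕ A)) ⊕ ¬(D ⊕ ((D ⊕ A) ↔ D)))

Substituting A=False, D=False:
A ↔ D = False ↔ False = True
A ↔ D = False ↔ False = True
A ⊕ D = False ⊕ False = False
(A ↔ D) ⊕ (A ⊕ D) = True ⊕ False = True
¬((A ↔ D) ⊕ (A ⊕ D)) = ¬True = False
¬((A ↔ D) ⊕ (A ⊕ D)) ↔ A = False ↔ False = True
A → D = False → False = True
¬(A → D) = ¬True = False
D ⊕ ¬(A → D) = False ⊕ False = False
(¬((A ↔ D) ⊕ (A ⊕ D)) ↔ A) ↔ (D ⊕ ¬(A → D)) = True ↔ False = False
(A ↔ D) ↔ ((¬((A ↔ D) ⊕ (A ⊕ D)) ↔ A) ↔ (D ⊕ ¬(A → D))) = True ↔ False = False
D ↔ A = False ↔ False = True
(D ↔ A) ⊕ A = True ⊕ False = True
A ↔ ((D ↔ A) ⊕ A) = False ↔ True = False
D ⊕ A = False ⊕ False = False
(D ⊕ A) ↔ D = False ↔ False = True
D ⊕ ((D ⊕ A) ↔ D) = False ⊕ True = True
¬(D ⊕ ((D ⊕ A) ↔ D)) = ¬True = False
(A ↔ ((D ↔ A) ⊕ A)) ⊕ ¬(D ⊕ ((D ⊕ A) ↔ D)) = False ⊕ False = False
((A ↔ D) ↔ ((¬((A ↔ D) ⊕ (A ⊕ D)) ↔ A) ↔ (D ⊕ ¬(A → D)))) ↔ ((A ↔ ((D ↔ A) ⊕ A)) ⊕ ¬(D ⊕ ((D ⊕ A) ↔ D))) = False ↔ False = True

True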